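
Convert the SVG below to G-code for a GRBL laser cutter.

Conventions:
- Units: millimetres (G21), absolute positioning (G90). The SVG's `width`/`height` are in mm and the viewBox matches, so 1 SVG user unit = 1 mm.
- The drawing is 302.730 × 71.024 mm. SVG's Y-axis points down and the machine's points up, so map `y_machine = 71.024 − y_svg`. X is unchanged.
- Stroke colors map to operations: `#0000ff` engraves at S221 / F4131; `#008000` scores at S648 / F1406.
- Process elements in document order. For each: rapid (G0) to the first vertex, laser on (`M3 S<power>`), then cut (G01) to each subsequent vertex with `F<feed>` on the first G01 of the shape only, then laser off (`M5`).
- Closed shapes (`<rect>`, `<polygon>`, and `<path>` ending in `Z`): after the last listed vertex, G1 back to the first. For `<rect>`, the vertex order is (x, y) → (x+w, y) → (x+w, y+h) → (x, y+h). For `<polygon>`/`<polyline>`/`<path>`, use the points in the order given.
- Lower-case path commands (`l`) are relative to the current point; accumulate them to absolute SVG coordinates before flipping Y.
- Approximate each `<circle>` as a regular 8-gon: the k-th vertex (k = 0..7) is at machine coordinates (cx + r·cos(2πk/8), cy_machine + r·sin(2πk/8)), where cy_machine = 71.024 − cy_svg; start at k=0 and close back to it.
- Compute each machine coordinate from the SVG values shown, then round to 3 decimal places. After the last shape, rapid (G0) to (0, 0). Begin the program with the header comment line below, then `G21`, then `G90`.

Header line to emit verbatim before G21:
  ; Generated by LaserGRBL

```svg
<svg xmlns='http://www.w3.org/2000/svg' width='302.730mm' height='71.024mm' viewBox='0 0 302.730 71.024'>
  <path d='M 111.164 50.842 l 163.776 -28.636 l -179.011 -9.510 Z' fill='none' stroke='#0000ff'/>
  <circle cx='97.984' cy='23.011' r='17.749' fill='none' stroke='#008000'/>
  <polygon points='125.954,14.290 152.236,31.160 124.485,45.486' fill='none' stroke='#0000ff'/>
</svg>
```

1 u = 1 mm; y_m = 71.024 − y.

[1] `<path>` closed polygon, #0000ff→engrave S221 F4131: (111.164,20.182) → (274.940,48.818) → (95.929,58.328) → (111.164,20.182) (closed)

[2] `<circle>` circle, #008000→score S648 F1406: (115.733,48.013) → (110.534,60.563) → (97.984,65.762) → (85.434,60.563) → (80.235,48.013) → (85.434,35.463) → (97.984,30.264) → (110.534,35.463) → (115.733,48.013) (closed)

[3] `<polygon>` regular polygon, #0000ff→engrave S221 F4131: (125.954,56.734) → (152.236,39.864) → (124.485,25.538) → (125.954,56.734) (closed)

; Generated by LaserGRBL
G21
G90
G0 X111.164 Y20.182
M3 S221
G01 X274.940 Y48.818 F4131
G01 X95.929 Y58.328
G01 X111.164 Y20.182
M5
G0 X115.733 Y48.013
M3 S648
G01 X110.534 Y60.563 F1406
G01 X97.984 Y65.762
G01 X85.434 Y60.563
G01 X80.235 Y48.013
G01 X85.434 Y35.463
G01 X97.984 Y30.264
G01 X110.534 Y35.463
G01 X115.733 Y48.013
M5
G0 X125.954 Y56.734
M3 S221
G01 X152.236 Y39.864 F4131
G01 X124.485 Y25.538
G01 X125.954 Y56.734
M5
G0 X0.000 Y0.000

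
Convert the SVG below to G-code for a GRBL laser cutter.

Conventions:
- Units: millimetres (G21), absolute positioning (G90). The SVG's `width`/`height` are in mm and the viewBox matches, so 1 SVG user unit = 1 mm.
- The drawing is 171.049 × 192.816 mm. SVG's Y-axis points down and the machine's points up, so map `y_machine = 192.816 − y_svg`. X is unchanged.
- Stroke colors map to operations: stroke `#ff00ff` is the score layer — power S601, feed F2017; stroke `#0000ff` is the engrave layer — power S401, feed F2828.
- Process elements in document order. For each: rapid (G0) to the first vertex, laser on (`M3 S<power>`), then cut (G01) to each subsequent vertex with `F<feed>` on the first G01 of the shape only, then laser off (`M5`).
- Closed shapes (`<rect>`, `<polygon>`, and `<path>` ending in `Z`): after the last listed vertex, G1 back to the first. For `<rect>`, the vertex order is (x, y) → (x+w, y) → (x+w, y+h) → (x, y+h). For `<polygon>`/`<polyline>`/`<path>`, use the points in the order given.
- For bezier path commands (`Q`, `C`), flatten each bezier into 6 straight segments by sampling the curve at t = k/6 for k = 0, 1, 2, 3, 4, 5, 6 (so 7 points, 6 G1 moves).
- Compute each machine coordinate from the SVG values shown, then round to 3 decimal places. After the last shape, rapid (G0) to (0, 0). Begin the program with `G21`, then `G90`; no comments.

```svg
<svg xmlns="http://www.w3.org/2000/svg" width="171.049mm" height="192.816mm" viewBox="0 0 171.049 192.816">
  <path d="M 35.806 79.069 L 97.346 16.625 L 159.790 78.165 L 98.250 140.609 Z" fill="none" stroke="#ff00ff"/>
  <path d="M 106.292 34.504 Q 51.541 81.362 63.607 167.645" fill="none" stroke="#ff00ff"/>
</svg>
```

G21
G90
G0 X35.806 Y113.747
M3 S601
G01 X97.346 Y176.191 F2017
G01 X159.790 Y114.651
G01 X98.250 Y52.207
G01 X35.806 Y113.747
M5
G0 X106.292 Y158.312
M3 S601
G01 X89.898 Y141.598 F2017
G01 X77.215 Y122.693
G01 X68.245 Y101.598
G01 X62.987 Y78.312
G01 X61.441 Y52.837
G01 X63.607 Y25.171
M5
G0 X0.000 Y0.000

viewBox `0 0 171.049 192.816` with mm width/height → 1 unit = 1 mm. Flip: y_m = 192.816 − y_svg.

**Shape 1** — `<path>` regular polygon, stroke `#ff00ff` → score (S601, F2017). Machine vertices: (35.806,113.747) → (97.346,176.191) → (159.790,114.651) → (98.250,52.207) → (35.806,113.747). Closed: final G1 returns to the first vertex.

**Shape 2** — `<path>` quadratic bezier, stroke `#ff00ff` → score (S601, F2017). Control points (SVG): P0=(106.292,34.504), P1=(51.541,81.362), P2=(63.607,167.645); sampled at t=k/6. Machine vertices: (106.292,158.312) → (89.898,141.598) → (77.215,122.693) → (68.245,101.598) → (62.987,78.312) → (61.441,52.837) → (63.607,25.171). Open path.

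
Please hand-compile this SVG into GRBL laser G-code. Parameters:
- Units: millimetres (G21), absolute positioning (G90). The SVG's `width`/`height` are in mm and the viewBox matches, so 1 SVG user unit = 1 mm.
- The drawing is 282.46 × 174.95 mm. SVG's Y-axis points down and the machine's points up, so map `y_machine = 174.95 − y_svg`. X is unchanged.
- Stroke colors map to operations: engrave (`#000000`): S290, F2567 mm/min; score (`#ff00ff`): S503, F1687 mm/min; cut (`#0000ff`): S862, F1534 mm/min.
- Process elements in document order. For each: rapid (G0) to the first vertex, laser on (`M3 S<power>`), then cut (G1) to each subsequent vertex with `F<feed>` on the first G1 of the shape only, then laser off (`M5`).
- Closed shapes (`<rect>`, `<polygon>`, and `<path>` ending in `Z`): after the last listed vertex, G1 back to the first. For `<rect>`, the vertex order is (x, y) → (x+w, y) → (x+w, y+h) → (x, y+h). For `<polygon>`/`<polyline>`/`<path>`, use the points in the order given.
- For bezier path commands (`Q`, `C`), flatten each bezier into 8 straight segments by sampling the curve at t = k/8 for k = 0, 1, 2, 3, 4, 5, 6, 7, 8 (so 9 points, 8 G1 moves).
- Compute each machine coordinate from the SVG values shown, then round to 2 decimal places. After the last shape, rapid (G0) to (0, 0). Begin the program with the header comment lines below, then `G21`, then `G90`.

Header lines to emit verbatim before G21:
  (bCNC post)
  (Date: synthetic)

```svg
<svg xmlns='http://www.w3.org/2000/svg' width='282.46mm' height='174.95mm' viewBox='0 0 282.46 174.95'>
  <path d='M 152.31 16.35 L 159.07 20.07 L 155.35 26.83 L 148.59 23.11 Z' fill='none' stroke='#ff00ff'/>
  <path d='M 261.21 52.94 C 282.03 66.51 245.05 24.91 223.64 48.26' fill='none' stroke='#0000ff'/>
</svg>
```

viewBox `0 0 282.46 174.95` with mm width/height → 1 unit = 1 mm. Flip: y_m = 174.95 − y_svg.

**Shape 1** — `<path>` regular polygon, stroke `#ff00ff` → score (S503, F1687). Machine vertices: (152.31,158.60) → (159.07,154.88) → (155.35,148.12) → (148.59,151.84) → (152.31,158.60). Closed: final G1 returns to the first vertex.

**Shape 2** — `<path>` cubic bezier, stroke `#0000ff` → cut (S862, F1534). Control points (SVG): P0=(261.21,52.94), P1=(282.03,66.51), P2=(245.05,24.91), P3=(223.64,48.26); sampled at t=k/8. Machine vertices: (261.21,122.01) → (266.45,119.27) → (267.13,120.30) → (264.12,123.68) → (258.26,128.02) → (250.43,131.89) → (241.47,133.90) → (232.26,132.64) → (223.64,126.69). Open path.

(bCNC post)
(Date: synthetic)
G21
G90
G0 X152.31 Y158.60
M3 S503
G1 X159.07 Y154.88 F1687
G1 X155.35 Y148.12
G1 X148.59 Y151.84
G1 X152.31 Y158.60
M5
G0 X261.21 Y122.01
M3 S862
G1 X266.45 Y119.27 F1534
G1 X267.13 Y120.30
G1 X264.12 Y123.68
G1 X258.26 Y128.02
G1 X250.43 Y131.89
G1 X241.47 Y133.90
G1 X232.26 Y132.64
G1 X223.64 Y126.69
M5
G0 X0.00 Y0.00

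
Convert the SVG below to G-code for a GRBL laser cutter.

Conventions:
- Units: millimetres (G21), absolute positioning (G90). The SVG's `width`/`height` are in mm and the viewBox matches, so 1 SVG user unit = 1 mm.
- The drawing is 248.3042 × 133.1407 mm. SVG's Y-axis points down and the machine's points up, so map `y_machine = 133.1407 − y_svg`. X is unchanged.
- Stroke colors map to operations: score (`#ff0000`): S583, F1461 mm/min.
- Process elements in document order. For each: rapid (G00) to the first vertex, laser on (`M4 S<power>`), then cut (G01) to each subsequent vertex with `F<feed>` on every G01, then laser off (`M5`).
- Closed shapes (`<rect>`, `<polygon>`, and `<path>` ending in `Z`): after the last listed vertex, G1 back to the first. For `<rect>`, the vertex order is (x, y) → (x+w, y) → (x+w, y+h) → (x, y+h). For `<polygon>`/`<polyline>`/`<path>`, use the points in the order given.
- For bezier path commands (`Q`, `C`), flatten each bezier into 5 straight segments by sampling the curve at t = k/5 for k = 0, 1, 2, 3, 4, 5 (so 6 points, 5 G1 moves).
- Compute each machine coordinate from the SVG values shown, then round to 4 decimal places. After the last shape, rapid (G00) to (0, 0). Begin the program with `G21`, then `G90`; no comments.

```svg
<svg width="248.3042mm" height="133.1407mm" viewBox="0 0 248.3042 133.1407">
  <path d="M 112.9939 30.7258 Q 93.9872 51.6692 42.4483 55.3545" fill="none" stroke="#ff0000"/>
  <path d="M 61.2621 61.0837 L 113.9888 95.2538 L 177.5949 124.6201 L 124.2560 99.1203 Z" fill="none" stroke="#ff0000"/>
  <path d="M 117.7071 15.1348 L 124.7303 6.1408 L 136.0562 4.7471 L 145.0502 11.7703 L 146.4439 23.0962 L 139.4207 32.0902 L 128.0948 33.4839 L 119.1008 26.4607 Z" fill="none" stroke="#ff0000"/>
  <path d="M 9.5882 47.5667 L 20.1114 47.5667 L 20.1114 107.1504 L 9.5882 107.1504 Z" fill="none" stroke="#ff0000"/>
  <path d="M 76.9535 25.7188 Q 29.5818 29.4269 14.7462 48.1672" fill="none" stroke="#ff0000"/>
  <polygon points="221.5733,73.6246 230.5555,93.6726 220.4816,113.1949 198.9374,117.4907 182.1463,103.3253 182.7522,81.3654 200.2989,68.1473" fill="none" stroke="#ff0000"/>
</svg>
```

G21
G90
G00 X112.9939 Y102.4149
M4 S583
G01 X104.0899 Y94.7279 F1461
G01 X92.5834 Y88.4215 F1461
G01 X78.4743 Y83.4957 F1461
G01 X61.7626 Y79.9506 F1461
G01 X42.4483 Y77.7862 F1461
M5
G00 X61.2621 Y72.0570
M4 S583
G01 X113.9888 Y37.8869 F1461
G01 X177.5949 Y8.5206 F1461
G01 X124.2560 Y34.0204 F1461
G01 X61.2621 Y72.0570 F1461
M5
G00 X117.7071 Y118.0059
M4 S583
G01 X124.7303 Y126.9999 F1461
G01 X136.0562 Y128.3936 F1461
G01 X145.0502 Y121.3704 F1461
G01 X146.4439 Y110.0445 F1461
G01 X139.4207 Y101.0505 F1461
G01 X128.0948 Y99.6568 F1461
G01 X119.1008 Y106.6800 F1461
G01 X117.7071 Y118.0059 F1461
M5
G00 X9.5882 Y85.5740
M4 S583
G01 X20.1114 Y85.5740 F1461
G01 X20.1114 Y25.9903 F1461
G01 X9.5882 Y25.9903 F1461
G01 X9.5882 Y85.5740 F1461
M5
G00 X76.9535 Y107.4219
M4 S583
G01 X59.3063 Y105.3374 F1461
G01 X44.2619 Y102.0503 F1461
G01 X31.8205 Y97.5606 F1461
G01 X21.9819 Y91.8683 F1461
G01 X14.7462 Y84.9735 F1461
M5
G00 X221.5733 Y59.5161
M4 S583
G01 X230.5555 Y39.4681 F1461
G01 X220.4816 Y19.9458 F1461
G01 X198.9374 Y15.6500 F1461
G01 X182.1463 Y29.8154 F1461
G01 X182.7522 Y51.7753 F1461
G01 X200.2989 Y64.9934 F1461
G01 X221.5733 Y59.5161 F1461
M5
G00 X0.0000 Y0.0000

1 u = 1 mm; y_m = 133.1407 − y.

[1] `<path>` quadratic bezier, #ff0000→score S583 F1461: (112.9939,102.4149) → (104.0899,94.7279) → (92.5834,88.4215) → (78.4743,83.4957) → (61.7626,79.9506) → (42.4483,77.7862)

[2] `<path>` closed polygon, #ff0000→score S583 F1461: (61.2621,72.0570) → (113.9888,37.8869) → (177.5949,8.5206) → (124.2560,34.0204) → (61.2621,72.0570) (closed)

[3] `<path>` regular polygon, #ff0000→score S583 F1461: (117.7071,118.0059) → (124.7303,126.9999) → (136.0562,128.3936) → (145.0502,121.3704) → (146.4439,110.0445) → (139.4207,101.0505) → (128.0948,99.6568) → (119.1008,106.6800) → (117.7071,118.0059) (closed)

[4] `<path>` rectangle, #ff0000→score S583 F1461: (9.5882,85.5740) → (20.1114,85.5740) → (20.1114,25.9903) → (9.5882,25.9903) → (9.5882,85.5740) (closed)

[5] `<path>` quadratic bezier, #ff0000→score S583 F1461: (76.9535,107.4219) → (59.3063,105.3374) → (44.2619,102.0503) → (31.8205,97.5606) → (21.9819,91.8683) → (14.7462,84.9735)

[6] `<polygon>` regular polygon, #ff0000→score S583 F1461: (221.5733,59.5161) → (230.5555,39.4681) → (220.4816,19.9458) → (198.9374,15.6500) → (182.1463,29.8154) → (182.7522,51.7753) → (200.2989,64.9934) → (221.5733,59.5161) (closed)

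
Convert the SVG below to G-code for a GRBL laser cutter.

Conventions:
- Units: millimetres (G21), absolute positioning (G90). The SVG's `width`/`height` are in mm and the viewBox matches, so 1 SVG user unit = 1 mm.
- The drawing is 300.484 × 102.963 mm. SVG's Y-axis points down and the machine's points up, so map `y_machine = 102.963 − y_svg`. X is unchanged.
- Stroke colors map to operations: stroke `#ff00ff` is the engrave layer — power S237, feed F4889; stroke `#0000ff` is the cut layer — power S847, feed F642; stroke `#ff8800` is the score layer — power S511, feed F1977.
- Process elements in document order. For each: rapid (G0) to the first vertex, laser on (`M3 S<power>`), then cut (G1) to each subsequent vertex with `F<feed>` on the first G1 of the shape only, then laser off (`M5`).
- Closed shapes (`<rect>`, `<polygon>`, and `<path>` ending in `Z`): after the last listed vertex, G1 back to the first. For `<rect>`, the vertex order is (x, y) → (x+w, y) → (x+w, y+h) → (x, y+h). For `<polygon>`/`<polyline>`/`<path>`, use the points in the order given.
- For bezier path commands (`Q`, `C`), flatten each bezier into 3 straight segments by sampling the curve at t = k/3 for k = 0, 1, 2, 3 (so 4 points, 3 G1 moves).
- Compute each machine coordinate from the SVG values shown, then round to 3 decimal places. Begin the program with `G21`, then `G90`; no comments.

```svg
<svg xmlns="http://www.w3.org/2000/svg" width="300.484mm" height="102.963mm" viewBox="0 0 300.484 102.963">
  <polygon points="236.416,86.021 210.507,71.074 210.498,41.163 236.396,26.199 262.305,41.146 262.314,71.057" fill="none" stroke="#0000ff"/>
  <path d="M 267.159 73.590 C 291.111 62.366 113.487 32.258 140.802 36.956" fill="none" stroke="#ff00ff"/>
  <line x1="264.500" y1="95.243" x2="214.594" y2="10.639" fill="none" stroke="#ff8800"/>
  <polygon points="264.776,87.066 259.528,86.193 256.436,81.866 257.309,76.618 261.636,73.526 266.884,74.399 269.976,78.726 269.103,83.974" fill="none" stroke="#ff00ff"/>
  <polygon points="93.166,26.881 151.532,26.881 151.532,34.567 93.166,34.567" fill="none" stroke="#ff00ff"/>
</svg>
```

G21
G90
G0 X236.416 Y16.942
M3 S847
G1 X210.507 Y31.889 F642
G1 X210.498 Y61.800
G1 X236.396 Y76.764
G1 X262.305 Y61.817
G1 X262.314 Y31.906
G1 X236.416 Y16.942
M5
G0 X267.159 Y29.373
M3 S237
G1 X238.975 Y44.903 F4889
G1 X166.744 Y61.092
G1 X140.802 Y66.007
M5
G0 X264.500 Y7.720
M3 S511
G1 X214.594 Y92.324 F1977
M5
G0 X264.776 Y15.897
M3 S237
G1 X259.528 Y16.770 F4889
G1 X256.436 Y21.097
G1 X257.309 Y26.345
G1 X261.636 Y29.437
G1 X266.884 Y28.564
G1 X269.976 Y24.237
G1 X269.103 Y18.989
G1 X264.776 Y15.897
M5
G0 X93.166 Y76.082
M3 S237
G1 X151.532 Y76.082 F4889
G1 X151.532 Y68.396
G1 X93.166 Y68.396
G1 X93.166 Y76.082
M5

Since the viewBox matches the mm dimensions, user units are millimetres directly. The only transform is the Y-flip y_m = 102.963 − y_svg.

Shape 1 is a regular polygon drawn with `<polygon>`. Its stroke #0000ff means cut at S847, F642. After flipping Y the toolpath is (236.416,16.942) → (210.507,31.889) → (210.498,61.800) → (236.396,76.764) → (262.305,61.817) → (262.314,31.906) → (236.416,16.942), returning to the start.

Shape 2 is a cubic bezier drawn with `<path>`. Its stroke #ff00ff means engrave at S237, F4889. After flipping Y the toolpath is (267.159,29.373) → (238.975,44.903) → (166.744,61.092) → (140.802,66.007).

Shape 3 is a line segment drawn with `<line>`. Its stroke #ff8800 means score at S511, F1977. After flipping Y the toolpath is (264.500,7.720) → (214.594,92.324).

Shape 4 is a regular polygon drawn with `<polygon>`. Its stroke #ff00ff means engrave at S237, F4889. After flipping Y the toolpath is (264.776,15.897) → (259.528,16.770) → (256.436,21.097) → (257.309,26.345) → (261.636,29.437) → (266.884,28.564) → (269.976,24.237) → (269.103,18.989) → (264.776,15.897), returning to the start.

Shape 5 is a rectangle drawn with `<polygon>`. Its stroke #ff00ff means engrave at S237, F4889. After flipping Y the toolpath is (93.166,76.082) → (151.532,76.082) → (151.532,68.396) → (93.166,68.396) → (93.166,76.082), returning to the start.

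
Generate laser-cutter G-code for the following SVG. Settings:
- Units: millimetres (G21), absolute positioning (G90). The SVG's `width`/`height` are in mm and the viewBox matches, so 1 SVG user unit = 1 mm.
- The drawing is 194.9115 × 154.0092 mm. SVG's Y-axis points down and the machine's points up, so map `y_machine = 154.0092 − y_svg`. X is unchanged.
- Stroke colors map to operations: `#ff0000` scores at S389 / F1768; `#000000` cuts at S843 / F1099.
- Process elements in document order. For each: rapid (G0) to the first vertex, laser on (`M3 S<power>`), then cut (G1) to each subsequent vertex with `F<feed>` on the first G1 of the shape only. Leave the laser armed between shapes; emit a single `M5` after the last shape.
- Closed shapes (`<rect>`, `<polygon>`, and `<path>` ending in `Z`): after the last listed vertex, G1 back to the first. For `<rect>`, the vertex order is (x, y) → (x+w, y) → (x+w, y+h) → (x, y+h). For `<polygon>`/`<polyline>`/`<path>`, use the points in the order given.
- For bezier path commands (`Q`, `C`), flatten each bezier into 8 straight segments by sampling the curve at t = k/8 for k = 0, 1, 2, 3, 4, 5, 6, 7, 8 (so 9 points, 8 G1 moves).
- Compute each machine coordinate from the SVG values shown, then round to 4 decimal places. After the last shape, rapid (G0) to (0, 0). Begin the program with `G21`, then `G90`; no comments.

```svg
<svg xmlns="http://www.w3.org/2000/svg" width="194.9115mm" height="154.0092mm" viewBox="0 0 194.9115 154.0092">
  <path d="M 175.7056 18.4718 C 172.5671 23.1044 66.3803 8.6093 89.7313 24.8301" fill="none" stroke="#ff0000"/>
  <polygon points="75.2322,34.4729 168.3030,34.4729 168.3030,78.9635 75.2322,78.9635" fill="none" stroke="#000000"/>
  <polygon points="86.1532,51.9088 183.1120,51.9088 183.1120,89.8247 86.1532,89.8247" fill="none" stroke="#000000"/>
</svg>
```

Since the viewBox matches the mm dimensions, user units are millimetres directly. The only transform is the Y-flip y_m = 154.0092 − y_svg.

Shape 1 is a cubic bezier drawn with `<path>`. Its stroke #ff0000 means score at S389, F1768. After flipping Y the toolpath is (175.7056,135.5374) → (170.1525,134.5994) → (157.6643,134.8706) → (140.9666,135.7668) → (122.7849,136.7038) → (105.8449,137.0977) → (92.8722,136.3643) → (86.5925,133.9194) → (89.7313,129.1791).

Shape 2 is a rectangle drawn with `<polygon>`. Its stroke #000000 means cut at S843, F1099. After flipping Y the toolpath is (75.2322,119.5363) → (168.3030,119.5363) → (168.3030,75.0457) → (75.2322,75.0457) → (75.2322,119.5363), returning to the start.

Shape 3 is a rectangle drawn with `<polygon>`. Its stroke #000000 means cut at S843, F1099. After flipping Y the toolpath is (86.1532,102.1004) → (183.1120,102.1004) → (183.1120,64.1845) → (86.1532,64.1845) → (86.1532,102.1004), returning to the start.

G21
G90
G0 X175.7056 Y135.5374
M3 S389
G1 X170.1525 Y134.5994 F1768
G1 X157.6643 Y134.8706
G1 X140.9666 Y135.7668
G1 X122.7849 Y136.7038
G1 X105.8449 Y137.0977
G1 X92.8722 Y136.3643
G1 X86.5925 Y133.9194
G1 X89.7313 Y129.1791
G0 X75.2322 Y119.5363
M3 S843
G1 X168.3030 Y119.5363 F1099
G1 X168.3030 Y75.0457
G1 X75.2322 Y75.0457
G1 X75.2322 Y119.5363
G0 X86.1532 Y102.1004
M3 S843
G1 X183.1120 Y102.1004 F1099
G1 X183.1120 Y64.1845
G1 X86.1532 Y64.1845
G1 X86.1532 Y102.1004
M5
G0 X0.0000 Y0.0000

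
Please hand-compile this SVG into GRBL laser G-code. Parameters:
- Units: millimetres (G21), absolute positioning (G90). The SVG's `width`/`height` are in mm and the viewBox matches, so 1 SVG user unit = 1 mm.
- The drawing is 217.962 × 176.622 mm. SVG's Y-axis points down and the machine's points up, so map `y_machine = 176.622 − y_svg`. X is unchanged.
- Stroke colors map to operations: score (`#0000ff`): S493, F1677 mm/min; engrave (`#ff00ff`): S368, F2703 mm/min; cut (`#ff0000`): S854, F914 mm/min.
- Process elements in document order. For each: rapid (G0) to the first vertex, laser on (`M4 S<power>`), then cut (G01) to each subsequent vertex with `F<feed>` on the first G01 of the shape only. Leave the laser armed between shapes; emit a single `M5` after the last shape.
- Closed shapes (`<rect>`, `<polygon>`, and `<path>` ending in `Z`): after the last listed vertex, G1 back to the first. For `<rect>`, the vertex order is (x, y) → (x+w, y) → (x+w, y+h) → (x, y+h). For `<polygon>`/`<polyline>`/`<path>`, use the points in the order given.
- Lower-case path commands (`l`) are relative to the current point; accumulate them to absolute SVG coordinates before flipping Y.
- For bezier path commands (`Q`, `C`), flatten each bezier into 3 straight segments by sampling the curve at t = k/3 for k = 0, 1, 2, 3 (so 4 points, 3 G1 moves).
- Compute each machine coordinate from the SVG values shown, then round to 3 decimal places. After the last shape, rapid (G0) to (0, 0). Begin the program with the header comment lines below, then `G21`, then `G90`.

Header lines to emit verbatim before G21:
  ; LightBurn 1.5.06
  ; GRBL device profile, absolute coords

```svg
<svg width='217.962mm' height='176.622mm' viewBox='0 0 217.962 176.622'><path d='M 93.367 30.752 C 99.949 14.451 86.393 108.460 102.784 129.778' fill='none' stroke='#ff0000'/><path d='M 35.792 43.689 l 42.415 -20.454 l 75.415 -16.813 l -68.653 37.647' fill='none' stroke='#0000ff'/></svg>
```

; LightBurn 1.5.06
; GRBL device profile, absolute coords
G21
G90
G0 X93.367 Y145.870
M4 S854
G01 X95.091 Y132.179 F914
G01 X94.520 Y85.615
G01 X102.784 Y46.844
G0 X35.792 Y132.933
M4 S493
G01 X78.207 Y153.387 F1677
G01 X153.622 Y170.200
G01 X84.969 Y132.553
M5
G0 X0.000 Y0.000

1 u = 1 mm; y_m = 176.622 − y.

[1] `<path>` cubic bezier, #ff0000→cut S854 F914: (93.367,145.870) → (95.091,132.179) → (94.520,85.615) → (102.784,46.844)

[2] `<path>` open polyline, #0000ff→score S493 F1677: (35.792,132.933) → (78.207,153.387) → (153.622,170.200) → (84.969,132.553)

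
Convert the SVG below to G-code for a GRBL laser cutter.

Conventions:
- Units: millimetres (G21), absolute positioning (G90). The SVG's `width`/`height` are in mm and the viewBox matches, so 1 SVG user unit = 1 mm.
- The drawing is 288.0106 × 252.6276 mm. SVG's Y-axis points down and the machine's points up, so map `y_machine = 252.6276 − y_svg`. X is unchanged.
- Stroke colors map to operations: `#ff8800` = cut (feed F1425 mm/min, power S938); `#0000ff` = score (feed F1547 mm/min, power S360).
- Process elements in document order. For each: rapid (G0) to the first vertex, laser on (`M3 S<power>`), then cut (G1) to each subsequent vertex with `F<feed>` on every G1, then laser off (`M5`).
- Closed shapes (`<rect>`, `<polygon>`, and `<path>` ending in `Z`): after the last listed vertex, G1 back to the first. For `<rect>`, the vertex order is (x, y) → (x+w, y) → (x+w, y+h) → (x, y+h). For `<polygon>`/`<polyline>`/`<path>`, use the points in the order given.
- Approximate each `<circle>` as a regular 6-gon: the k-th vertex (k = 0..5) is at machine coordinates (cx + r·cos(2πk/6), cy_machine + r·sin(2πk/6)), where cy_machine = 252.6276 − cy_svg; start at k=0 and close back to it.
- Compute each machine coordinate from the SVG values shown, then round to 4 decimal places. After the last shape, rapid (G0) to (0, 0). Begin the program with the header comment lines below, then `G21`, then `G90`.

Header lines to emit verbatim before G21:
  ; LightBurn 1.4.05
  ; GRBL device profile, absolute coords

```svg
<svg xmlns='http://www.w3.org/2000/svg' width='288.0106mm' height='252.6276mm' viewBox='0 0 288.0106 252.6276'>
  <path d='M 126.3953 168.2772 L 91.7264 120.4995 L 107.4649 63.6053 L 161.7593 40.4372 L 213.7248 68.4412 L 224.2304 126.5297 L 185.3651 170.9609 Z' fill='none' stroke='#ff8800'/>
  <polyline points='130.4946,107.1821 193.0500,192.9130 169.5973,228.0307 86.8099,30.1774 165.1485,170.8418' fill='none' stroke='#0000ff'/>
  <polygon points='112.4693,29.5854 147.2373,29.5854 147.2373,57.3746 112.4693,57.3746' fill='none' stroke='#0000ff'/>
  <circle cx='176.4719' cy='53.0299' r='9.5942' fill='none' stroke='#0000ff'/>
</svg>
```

; LightBurn 1.4.05
; GRBL device profile, absolute coords
G21
G90
G0 X126.3953 Y84.3504
M3 S938
G1 X91.7264 Y132.1281 F1425
G1 X107.4649 Y189.0223 F1425
G1 X161.7593 Y212.1904 F1425
G1 X213.7248 Y184.1864 F1425
G1 X224.2304 Y126.0979 F1425
G1 X185.3651 Y81.6667 F1425
G1 X126.3953 Y84.3504 F1425
M5
G0 X130.4946 Y145.4455
M3 S360
G1 X193.0500 Y59.7146 F1547
G1 X169.5973 Y24.5969 F1547
G1 X86.8099 Y222.4502 F1547
G1 X165.1485 Y81.7858 F1547
M5
G0 X112.4693 Y223.0422
M3 S360
G1 X147.2373 Y223.0422 F1547
G1 X147.2373 Y195.2530 F1547
G1 X112.4693 Y195.2530 F1547
G1 X112.4693 Y223.0422 F1547
M5
G0 X186.0661 Y199.5977
M3 S360
G1 X181.2690 Y207.9065 F1547
G1 X171.6748 Y207.9065 F1547
G1 X166.8777 Y199.5977 F1547
G1 X171.6748 Y191.2889 F1547
G1 X181.2690 Y191.2889 F1547
G1 X186.0661 Y199.5977 F1547
M5
G0 X0.0000 Y0.0000

viewBox `0 0 288.0106 252.6276` with mm width/height → 1 unit = 1 mm. Flip: y_m = 252.6276 − y_svg.

**Shape 1** — `<path>` regular polygon, stroke `#ff8800` → cut (S938, F1425). Machine vertices: (126.3953,84.3504) → (91.7264,132.1281) → (107.4649,189.0223) → (161.7593,212.1904) → (213.7248,184.1864) → (224.2304,126.0979) → (185.3651,81.6667) → (126.3953,84.3504). Closed: final G1 returns to the first vertex.

**Shape 2** — `<polyline>` open polyline, stroke `#0000ff` → score (S360, F1547). Machine vertices: (130.4946,145.4455) → (193.0500,59.7146) → (169.5973,24.5969) → (86.8099,222.4502) → (165.1485,81.7858). Open path.

**Shape 3** — `<polygon>` rectangle, stroke `#0000ff` → score (S360, F1547). Machine vertices: (112.4693,223.0422) → (147.2373,223.0422) → (147.2373,195.2530) → (112.4693,195.2530) → (112.4693,223.0422). Closed: final G1 returns to the first vertex.

**Shape 4** — `<circle>` circle, stroke `#0000ff` → score (S360, F1547). Machine vertices: (186.0661,199.5977) → (181.2690,207.9065) → (171.6748,207.9065) → (166.8777,199.5977) → (171.6748,191.2889) → (181.2690,191.2889) → (186.0661,199.5977). Closed: final G1 returns to the first vertex.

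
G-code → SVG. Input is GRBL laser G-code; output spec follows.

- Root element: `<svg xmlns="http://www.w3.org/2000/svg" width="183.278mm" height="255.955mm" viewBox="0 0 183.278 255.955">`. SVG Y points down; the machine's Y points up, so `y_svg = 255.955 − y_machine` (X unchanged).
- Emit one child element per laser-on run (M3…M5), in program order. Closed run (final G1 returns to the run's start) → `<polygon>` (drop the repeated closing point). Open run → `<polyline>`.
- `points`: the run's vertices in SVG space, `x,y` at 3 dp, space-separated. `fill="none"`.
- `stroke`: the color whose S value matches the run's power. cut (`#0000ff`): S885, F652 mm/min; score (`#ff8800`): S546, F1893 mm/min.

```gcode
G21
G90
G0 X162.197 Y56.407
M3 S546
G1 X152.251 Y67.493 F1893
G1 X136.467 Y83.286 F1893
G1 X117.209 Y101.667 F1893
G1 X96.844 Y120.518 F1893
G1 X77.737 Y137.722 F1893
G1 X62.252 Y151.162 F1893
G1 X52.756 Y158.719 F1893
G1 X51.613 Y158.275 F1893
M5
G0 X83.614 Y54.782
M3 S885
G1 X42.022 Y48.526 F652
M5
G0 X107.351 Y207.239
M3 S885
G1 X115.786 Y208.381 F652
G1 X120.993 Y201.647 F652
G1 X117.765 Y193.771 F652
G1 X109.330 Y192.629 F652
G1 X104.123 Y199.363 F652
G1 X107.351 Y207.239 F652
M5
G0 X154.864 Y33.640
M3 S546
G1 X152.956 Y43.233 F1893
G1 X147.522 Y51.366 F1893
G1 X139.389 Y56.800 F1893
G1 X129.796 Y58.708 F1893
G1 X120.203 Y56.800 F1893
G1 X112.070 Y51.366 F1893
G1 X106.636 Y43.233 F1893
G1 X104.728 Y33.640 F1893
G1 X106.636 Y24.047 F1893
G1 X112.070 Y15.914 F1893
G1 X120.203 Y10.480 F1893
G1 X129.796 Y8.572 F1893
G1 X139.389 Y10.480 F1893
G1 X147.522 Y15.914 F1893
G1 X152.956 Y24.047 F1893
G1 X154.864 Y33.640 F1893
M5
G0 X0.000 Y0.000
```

<svg xmlns="http://www.w3.org/2000/svg" width="183.278mm" height="255.955mm" viewBox="0 0 183.278 255.955">
  <polyline points="162.197,199.548 152.251,188.462 136.467,172.669 117.209,154.288 96.844,135.437 77.737,118.233 62.252,104.793 52.756,97.236 51.613,97.680" fill="none" stroke="#ff8800"/>
  <polyline points="83.614,201.173 42.022,207.429" fill="none" stroke="#0000ff"/>
  <polygon points="107.351,48.716 115.786,47.574 120.993,54.308 117.765,62.184 109.330,63.326 104.123,56.592" fill="none" stroke="#0000ff"/>
  <polygon points="154.864,222.315 152.956,212.722 147.522,204.589 139.389,199.155 129.796,197.247 120.203,199.155 112.070,204.589 106.636,212.722 104.728,222.315 106.636,231.908 112.070,240.041 120.203,245.475 129.796,247.383 139.389,245.475 147.522,240.041 152.956,231.908" fill="none" stroke="#ff8800"/>
</svg>

Machine Y-up, SVG Y-down with viewBox height 255.955, so y_svg = 255.955 − y_machine; X carries over.

Run 1: S546 ⇒ score layer `#ff8800`. The run is open, so emit a `<polyline>` with points (Y-flipped): 162.197,199.548 152.251,188.462 136.467,172.669 117.209,154.288 96.844,135.437 77.737,118.233 62.252,104.793 52.756,97.236 51.613,97.680.

Run 2: the run's S885 means `#0000ff` (cut). The run is open, so emit a `<polyline>` with points (Y-flipped): 83.614,201.173 42.022,207.429.

Run 3: power S885 maps to stroke `#0000ff` (cut). The run returns to its start, so emit a `<polygon>` with points (Y-flipped): 107.351,48.716 115.786,47.574 120.993,54.308 117.765,62.184 109.330,63.326 104.123,56.592.

Run 4: power S546 maps to stroke `#ff8800` (score). The run returns to its start, so emit a `<polygon>` with points (Y-flipped): 154.864,222.315 152.956,212.722 147.522,204.589 139.389,199.155 129.796,197.247 120.203,199.155 112.070,204.589 106.636,212.722 104.728,222.315 106.636,231.908 112.070,240.041 120.203,245.475 129.796,247.383 139.389,245.475 147.522,240.041 152.956,231.908.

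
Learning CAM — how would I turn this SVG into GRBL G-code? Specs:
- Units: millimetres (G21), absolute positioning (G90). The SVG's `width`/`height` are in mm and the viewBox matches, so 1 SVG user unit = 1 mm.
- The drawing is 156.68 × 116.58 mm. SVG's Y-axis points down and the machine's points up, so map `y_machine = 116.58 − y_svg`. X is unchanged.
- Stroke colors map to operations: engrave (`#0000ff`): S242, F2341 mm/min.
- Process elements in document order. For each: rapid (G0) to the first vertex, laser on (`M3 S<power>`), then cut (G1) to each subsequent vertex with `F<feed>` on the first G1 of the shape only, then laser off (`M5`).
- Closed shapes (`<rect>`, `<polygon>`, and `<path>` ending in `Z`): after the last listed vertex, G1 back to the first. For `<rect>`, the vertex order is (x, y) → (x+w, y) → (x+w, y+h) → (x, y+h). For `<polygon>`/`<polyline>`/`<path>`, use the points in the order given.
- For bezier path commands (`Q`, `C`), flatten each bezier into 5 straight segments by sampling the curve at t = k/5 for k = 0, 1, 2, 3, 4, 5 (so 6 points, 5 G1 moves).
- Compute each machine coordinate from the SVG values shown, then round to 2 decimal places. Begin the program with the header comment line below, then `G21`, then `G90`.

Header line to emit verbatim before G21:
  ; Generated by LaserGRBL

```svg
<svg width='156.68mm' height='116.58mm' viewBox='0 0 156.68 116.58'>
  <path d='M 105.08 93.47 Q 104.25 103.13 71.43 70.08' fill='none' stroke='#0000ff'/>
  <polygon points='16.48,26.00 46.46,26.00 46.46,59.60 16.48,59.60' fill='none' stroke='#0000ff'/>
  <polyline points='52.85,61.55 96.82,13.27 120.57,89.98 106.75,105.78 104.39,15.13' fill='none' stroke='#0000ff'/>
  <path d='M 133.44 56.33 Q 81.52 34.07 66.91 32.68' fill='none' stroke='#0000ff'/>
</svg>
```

; Generated by LaserGRBL
G21
G90
G0 X105.08 Y23.11
M3 S242
G1 X103.47 Y20.95 F2341
G1 X99.30 Y22.22
G1 X92.57 Y26.89
G1 X83.28 Y34.99
G1 X71.43 Y46.50
M5
G0 X16.48 Y90.58
M3 S242
G1 X46.46 Y90.58 F2341
G1 X46.46 Y56.98
G1 X16.48 Y56.98
G1 X16.48 Y90.58
M5
G0 X52.85 Y55.03
M3 S242
G1 X96.82 Y103.31 F2341
G1 X120.57 Y26.60
G1 X106.75 Y10.80
G1 X104.39 Y101.45
M5
G0 X133.44 Y60.25
M3 S242
G1 X114.16 Y68.32 F2341
G1 X97.87 Y74.72
G1 X84.57 Y79.45
G1 X74.25 Y82.51
G1 X66.91 Y83.90
M5

Since the viewBox matches the mm dimensions, user units are millimetres directly. The only transform is the Y-flip y_m = 116.58 − y_svg.

Shape 1 is a quadratic bezier drawn with `<path>`. Its stroke #0000ff means engrave at S242, F2341. After flipping Y the toolpath is (105.08,23.11) → (103.47,20.95) → (99.30,22.22) → (92.57,26.89) → (83.28,34.99) → (71.43,46.50).

Shape 2 is a rectangle drawn with `<polygon>`. Its stroke #0000ff means engrave at S242, F2341. After flipping Y the toolpath is (16.48,90.58) → (46.46,90.58) → (46.46,56.98) → (16.48,56.98) → (16.48,90.58), returning to the start.

Shape 3 is a open polyline drawn with `<polyline>`. Its stroke #0000ff means engrave at S242, F2341. After flipping Y the toolpath is (52.85,55.03) → (96.82,103.31) → (120.57,26.60) → (106.75,10.80) → (104.39,101.45).

Shape 4 is a quadratic bezier drawn with `<path>`. Its stroke #0000ff means engrave at S242, F2341. After flipping Y the toolpath is (133.44,60.25) → (114.16,68.32) → (97.87,74.72) → (84.57,79.45) → (74.25,82.51) → (66.91,83.90).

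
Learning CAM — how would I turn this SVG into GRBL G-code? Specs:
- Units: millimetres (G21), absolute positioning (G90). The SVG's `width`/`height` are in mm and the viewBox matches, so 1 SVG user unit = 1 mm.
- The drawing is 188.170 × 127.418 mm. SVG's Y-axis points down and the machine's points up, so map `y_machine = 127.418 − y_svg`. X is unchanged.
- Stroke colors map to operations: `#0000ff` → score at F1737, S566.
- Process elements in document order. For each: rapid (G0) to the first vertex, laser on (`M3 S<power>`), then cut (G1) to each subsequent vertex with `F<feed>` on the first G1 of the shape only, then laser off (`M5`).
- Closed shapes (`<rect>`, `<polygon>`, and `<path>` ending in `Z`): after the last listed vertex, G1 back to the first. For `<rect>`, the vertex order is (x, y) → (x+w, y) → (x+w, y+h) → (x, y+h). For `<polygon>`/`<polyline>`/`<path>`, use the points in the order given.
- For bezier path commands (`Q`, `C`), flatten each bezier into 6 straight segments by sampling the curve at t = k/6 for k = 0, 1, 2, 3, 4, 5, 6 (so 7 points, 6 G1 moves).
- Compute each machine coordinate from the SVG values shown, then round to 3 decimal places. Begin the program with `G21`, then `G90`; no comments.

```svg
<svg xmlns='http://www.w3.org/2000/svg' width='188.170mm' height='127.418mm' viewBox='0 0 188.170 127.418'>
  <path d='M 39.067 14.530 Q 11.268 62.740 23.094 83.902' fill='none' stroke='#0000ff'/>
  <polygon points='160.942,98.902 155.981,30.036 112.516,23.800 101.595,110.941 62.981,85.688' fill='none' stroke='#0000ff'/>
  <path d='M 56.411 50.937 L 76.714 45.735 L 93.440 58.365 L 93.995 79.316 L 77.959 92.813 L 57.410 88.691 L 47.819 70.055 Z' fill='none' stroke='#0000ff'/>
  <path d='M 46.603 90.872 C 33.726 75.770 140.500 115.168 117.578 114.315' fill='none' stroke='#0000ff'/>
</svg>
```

G21
G90
G0 X39.067 Y112.888
M3 S566
G1 X30.901 Y97.569 F1737
G1 X24.937 Y83.753
G1 X21.174 Y71.440
G1 X19.613 Y60.629
G1 X20.253 Y51.321
G1 X23.094 Y43.516
M5
G0 X160.942 Y28.516
M3 S566
G1 X155.981 Y97.382 F1737
G1 X112.516 Y103.618
G1 X101.595 Y16.477
G1 X62.981 Y41.730
G1 X160.942 Y28.516
M5
G0 X56.411 Y76.481
M3 S566
G1 X76.714 Y81.683 F1737
G1 X93.440 Y69.053
G1 X93.995 Y48.102
G1 X77.959 Y34.605
G1 X57.410 Y38.727
G1 X47.819 Y57.363
G1 X56.411 Y76.481
M5
G0 X46.603 Y36.546
M3 S566
G1 X48.981 Y39.994 F1737
G1 X64.375 Y36.991
G1 X85.857 Y30.168
G1 X106.503 Y22.158
G1 X119.385 Y15.592
G1 X117.578 Y13.103
M5

Since the viewBox matches the mm dimensions, user units are millimetres directly. The only transform is the Y-flip y_m = 127.418 − y_svg.

Shape 1 is a quadratic bezier drawn with `<path>`. Its stroke #0000ff means score at S566, F1737. After flipping Y the toolpath is (39.067,112.888) → (30.901,97.569) → (24.937,83.753) → (21.174,71.440) → (19.613,60.629) → (20.253,51.321) → (23.094,43.516).

Shape 2 is a closed polygon drawn with `<polygon>`. Its stroke #0000ff means score at S566, F1737. After flipping Y the toolpath is (160.942,28.516) → (155.981,97.382) → (112.516,103.618) → (101.595,16.477) → (62.981,41.730) → (160.942,28.516), returning to the start.

Shape 3 is a regular polygon drawn with `<path>`. Its stroke #0000ff means score at S566, F1737. After flipping Y the toolpath is (56.411,76.481) → (76.714,81.683) → (93.440,69.053) → (93.995,48.102) → (77.959,34.605) → (57.410,38.727) → (47.819,57.363) → (56.411,76.481), returning to the start.

Shape 4 is a cubic bezier drawn with `<path>`. Its stroke #0000ff means score at S566, F1737. After flipping Y the toolpath is (46.603,36.546) → (48.981,39.994) → (64.375,36.991) → (85.857,30.168) → (106.503,22.158) → (119.385,15.592) → (117.578,13.103).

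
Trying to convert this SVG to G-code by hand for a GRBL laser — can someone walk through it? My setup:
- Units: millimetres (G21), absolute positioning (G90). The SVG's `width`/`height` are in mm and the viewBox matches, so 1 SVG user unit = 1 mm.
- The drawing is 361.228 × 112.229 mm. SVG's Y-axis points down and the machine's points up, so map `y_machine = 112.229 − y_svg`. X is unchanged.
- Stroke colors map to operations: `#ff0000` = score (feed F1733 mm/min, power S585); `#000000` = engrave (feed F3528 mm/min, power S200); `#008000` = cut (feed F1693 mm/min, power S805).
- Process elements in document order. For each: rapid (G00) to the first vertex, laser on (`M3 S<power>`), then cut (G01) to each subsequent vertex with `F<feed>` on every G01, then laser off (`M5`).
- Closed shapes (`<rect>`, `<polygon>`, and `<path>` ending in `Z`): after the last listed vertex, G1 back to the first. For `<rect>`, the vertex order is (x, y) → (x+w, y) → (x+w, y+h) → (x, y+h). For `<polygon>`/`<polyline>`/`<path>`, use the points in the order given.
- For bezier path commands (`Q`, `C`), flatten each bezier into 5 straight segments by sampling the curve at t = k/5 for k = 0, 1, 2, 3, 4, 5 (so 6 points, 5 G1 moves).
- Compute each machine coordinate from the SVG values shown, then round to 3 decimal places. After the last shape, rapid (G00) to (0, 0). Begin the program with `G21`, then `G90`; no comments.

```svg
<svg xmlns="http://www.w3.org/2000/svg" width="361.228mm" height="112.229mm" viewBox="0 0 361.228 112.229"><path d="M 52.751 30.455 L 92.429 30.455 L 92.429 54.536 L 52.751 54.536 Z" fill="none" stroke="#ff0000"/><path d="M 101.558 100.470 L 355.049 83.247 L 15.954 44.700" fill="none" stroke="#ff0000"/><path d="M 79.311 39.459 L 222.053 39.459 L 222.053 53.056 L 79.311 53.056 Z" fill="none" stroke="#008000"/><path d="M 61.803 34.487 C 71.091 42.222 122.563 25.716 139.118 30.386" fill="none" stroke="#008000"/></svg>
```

G21
G90
G00 X52.751 Y81.774
M3 S585
G01 X92.429 Y81.774 F1733
G01 X92.429 Y57.693 F1733
G01 X52.751 Y57.693 F1733
G01 X52.751 Y81.774 F1733
M5
G00 X101.558 Y11.759
M3 S585
G01 X355.049 Y28.982 F1733
G01 X15.954 Y67.529 F1733
M5
G00 X79.311 Y72.770
M3 S805
G01 X222.053 Y72.770 F1693
G01 X222.053 Y59.173 F1693
G01 X79.311 Y59.173 F1693
G01 X79.311 Y72.770 F1693
M5
G00 X61.803 Y77.742
M3 S805
G01 X71.821 Y75.647 F1693
G01 X88.262 Y77.189 F1693
G01 X107.426 Y80.189 F1693
G01 X125.612 Y82.467 F1693
G01 X139.118 Y81.843 F1693
M5
G00 X0.000 Y0.000

1 u = 1 mm; y_m = 112.229 − y.

[1] `<path>` rectangle, #ff0000→score S585 F1733: (52.751,81.774) → (92.429,81.774) → (92.429,57.693) → (52.751,57.693) → (52.751,81.774) (closed)

[2] `<path>` open polyline, #ff0000→score S585 F1733: (101.558,11.759) → (355.049,28.982) → (15.954,67.529)

[3] `<path>` rectangle, #008000→cut S805 F1693: (79.311,72.770) → (222.053,72.770) → (222.053,59.173) → (79.311,59.173) → (79.311,72.770) (closed)

[4] `<path>` cubic bezier, #008000→cut S805 F1693: (61.803,77.742) → (71.821,75.647) → (88.262,77.189) → (107.426,80.189) → (125.612,82.467) → (139.118,81.843)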